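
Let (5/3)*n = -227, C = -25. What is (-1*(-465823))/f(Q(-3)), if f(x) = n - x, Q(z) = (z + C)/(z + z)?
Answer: -6987345/2113 ≈ -3306.8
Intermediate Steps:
n = -681/5 (n = (3/5)*(-227) = -681/5 ≈ -136.20)
Q(z) = (-25 + z)/(2*z) (Q(z) = (z - 25)/(z + z) = (-25 + z)/((2*z)) = (-25 + z)*(1/(2*z)) = (-25 + z)/(2*z))
f(x) = -681/5 - x
(-1*(-465823))/f(Q(-3)) = (-1*(-465823))/(-681/5 - (-25 - 3)/(2*(-3))) = 465823/(-681/5 - (-1)*(-28)/(2*3)) = 465823/(-681/5 - 1*14/3) = 465823/(-681/5 - 14/3) = 465823/(-2113/15) = 465823*(-15/2113) = -6987345/2113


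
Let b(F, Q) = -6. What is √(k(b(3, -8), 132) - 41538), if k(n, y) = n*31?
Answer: 6*I*√1159 ≈ 204.26*I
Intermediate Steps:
k(n, y) = 31*n
√(k(b(3, -8), 132) - 41538) = √(31*(-6) - 41538) = √(-186 - 41538) = √(-41724) = 6*I*√1159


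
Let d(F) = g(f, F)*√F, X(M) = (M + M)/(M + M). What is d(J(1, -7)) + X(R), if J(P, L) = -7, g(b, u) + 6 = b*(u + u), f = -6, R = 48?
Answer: 1 + 78*I*√7 ≈ 1.0 + 206.37*I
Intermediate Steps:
g(b, u) = -6 + 2*b*u (g(b, u) = -6 + b*(u + u) = -6 + b*(2*u) = -6 + 2*b*u)
X(M) = 1 (X(M) = (2*M)/((2*M)) = (2*M)*(1/(2*M)) = 1)
d(F) = √F*(-6 - 12*F) (d(F) = (-6 + 2*(-6)*F)*√F = (-6 - 12*F)*√F = √F*(-6 - 12*F))
d(J(1, -7)) + X(R) = √(-7)*(-6 - 12*(-7)) + 1 = (I*√7)*(-6 + 84) + 1 = (I*√7)*78 + 1 = 78*I*√7 + 1 = 1 + 78*I*√7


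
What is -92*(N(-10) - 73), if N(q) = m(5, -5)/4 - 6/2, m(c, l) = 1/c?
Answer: 34937/5 ≈ 6987.4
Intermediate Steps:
N(q) = -59/20 (N(q) = 1/(5*4) - 6/2 = (⅕)*(¼) - 6*½ = 1/20 - 3 = -59/20)
-92*(N(-10) - 73) = -92*(-59/20 - 73) = -92*(-1519/20) = 34937/5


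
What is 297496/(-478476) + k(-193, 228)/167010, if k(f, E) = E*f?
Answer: -155130844/175241835 ≈ -0.88524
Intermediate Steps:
297496/(-478476) + k(-193, 228)/167010 = 297496/(-478476) + (228*(-193))/167010 = 297496*(-1/478476) - 44004*1/167010 = -74374/119619 - 386/1465 = -155130844/175241835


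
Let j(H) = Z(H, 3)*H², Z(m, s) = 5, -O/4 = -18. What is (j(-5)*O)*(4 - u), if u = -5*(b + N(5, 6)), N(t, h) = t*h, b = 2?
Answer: 1476000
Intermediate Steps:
N(t, h) = h*t
O = 72 (O = -4*(-18) = 72)
u = -160 (u = -5*(2 + 6*5) = -5*(2 + 30) = -5*32 = -160)
j(H) = 5*H²
(j(-5)*O)*(4 - u) = ((5*(-5)²)*72)*(4 - 1*(-160)) = ((5*25)*72)*(4 + 160) = (125*72)*164 = 9000*164 = 1476000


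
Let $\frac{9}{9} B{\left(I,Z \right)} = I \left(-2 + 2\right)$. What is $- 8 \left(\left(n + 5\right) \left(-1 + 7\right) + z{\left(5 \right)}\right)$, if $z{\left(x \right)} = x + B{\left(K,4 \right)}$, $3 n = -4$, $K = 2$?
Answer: $-216$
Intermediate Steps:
$B{\left(I,Z \right)} = 0$ ($B{\left(I,Z \right)} = I \left(-2 + 2\right) = I 0 = 0$)
$n = - \frac{4}{3}$ ($n = \frac{1}{3} \left(-4\right) = - \frac{4}{3} \approx -1.3333$)
$z{\left(x \right)} = x$ ($z{\left(x \right)} = x + 0 = x$)
$- 8 \left(\left(n + 5\right) \left(-1 + 7\right) + z{\left(5 \right)}\right) = - 8 \left(\left(- \frac{4}{3} + 5\right) \left(-1 + 7\right) + 5\right) = - 8 \left(\frac{11}{3} \cdot 6 + 5\right) = - 8 \left(22 + 5\right) = \left(-8\right) 27 = -216$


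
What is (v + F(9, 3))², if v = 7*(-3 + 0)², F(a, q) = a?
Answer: 5184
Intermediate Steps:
v = 63 (v = 7*(-3)² = 7*9 = 63)
(v + F(9, 3))² = (63 + 9)² = 72² = 5184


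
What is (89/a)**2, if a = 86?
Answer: 7921/7396 ≈ 1.0710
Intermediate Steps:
(89/a)**2 = (89/86)**2 = 7921/7396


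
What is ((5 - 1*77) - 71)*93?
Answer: -13299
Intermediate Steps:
((5 - 1*77) - 71)*93 = ((5 - 77) - 71)*93 = (-72 - 71)*93 = -143*93 = -13299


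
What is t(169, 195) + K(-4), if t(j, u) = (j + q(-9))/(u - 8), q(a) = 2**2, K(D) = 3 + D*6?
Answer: -3754/187 ≈ -20.075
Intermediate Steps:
K(D) = 3 + 6*D
q(a) = 4
t(j, u) = (4 + j)/(-8 + u) (t(j, u) = (j + 4)/(u - 8) = (4 + j)/(-8 + u))
t(169, 195) + K(-4) = (4 + 169)/(-8 + 195) + (3 + 6*(-4)) = 173/187 + (3 - 24) = (1/187)*173 - 21 = 173/187 - 21 = -3754/187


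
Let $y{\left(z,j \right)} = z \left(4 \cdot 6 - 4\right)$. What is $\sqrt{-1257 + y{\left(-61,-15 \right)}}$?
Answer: $i \sqrt{2477} \approx 49.769 i$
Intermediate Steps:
$y{\left(z,j \right)} = 20 z$ ($y{\left(z,j \right)} = z \left(24 - 4\right) = z 20 = 20 z$)
$\sqrt{-1257 + y{\left(-61,-15 \right)}} = \sqrt{-1257 + 20 \left(-61\right)} = \sqrt{-1257 - 1220} = \sqrt{-2477} = i \sqrt{2477}$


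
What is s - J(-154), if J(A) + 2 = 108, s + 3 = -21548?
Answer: -21657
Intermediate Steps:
s = -21551 (s = -3 - 21548 = -21551)
J(A) = 106 (J(A) = -2 + 108 = 106)
s - J(-154) = -21551 - 1*106 = -21551 - 106 = -21657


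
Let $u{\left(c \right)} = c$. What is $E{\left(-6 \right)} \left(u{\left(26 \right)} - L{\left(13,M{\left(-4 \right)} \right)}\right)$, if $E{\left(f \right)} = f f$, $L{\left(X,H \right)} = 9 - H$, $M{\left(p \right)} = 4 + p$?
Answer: $612$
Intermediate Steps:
$E{\left(f \right)} = f^{2}$
$E{\left(-6 \right)} \left(u{\left(26 \right)} - L{\left(13,M{\left(-4 \right)} \right)}\right) = \left(-6\right)^{2} \left(26 - \left(9 - \left(4 - 4\right)\right)\right) = 36 \left(26 - \left(9 - 0\right)\right) = 36 \left(26 - \left(9 + 0\right)\right) = 36 \left(26 - 9\right) = 36 \cdot 17 = 612$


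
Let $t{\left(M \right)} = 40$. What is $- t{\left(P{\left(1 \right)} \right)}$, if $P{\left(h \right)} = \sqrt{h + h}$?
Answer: $-40$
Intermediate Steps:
$P{\left(h \right)} = \sqrt{2} \sqrt{h}$ ($P{\left(h \right)} = \sqrt{2 h} = \sqrt{2} \sqrt{h}$)
$- t{\left(P{\left(1 \right)} \right)} = \left(-1\right) 40 = -40$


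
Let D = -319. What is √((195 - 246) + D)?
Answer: I*√370 ≈ 19.235*I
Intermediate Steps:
√((195 - 246) + D) = √((195 - 246) - 319) = √(-51 - 319) = √(-370) = I*√370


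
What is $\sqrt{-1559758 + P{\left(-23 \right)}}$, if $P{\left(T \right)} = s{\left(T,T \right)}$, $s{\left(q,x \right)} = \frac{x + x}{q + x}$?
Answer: $i \sqrt{1559757} \approx 1248.9 i$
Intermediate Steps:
$s{\left(q,x \right)} = \frac{2 x}{q + x}$
$P{\left(T \right)} = 1$ ($P{\left(T \right)} = \frac{2 T}{T + T} = \frac{2 T}{2 T} = 2 T \frac{1}{2 T} = 1$)
$\sqrt{-1559758 + P{\left(-23 \right)}} = \sqrt{-1559758 + 1} = \sqrt{-1559757} = i \sqrt{1559757}$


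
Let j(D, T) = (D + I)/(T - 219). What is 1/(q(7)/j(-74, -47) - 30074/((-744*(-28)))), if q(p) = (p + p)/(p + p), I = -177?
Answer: -2614416/1003631 ≈ -2.6050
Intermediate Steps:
j(D, T) = (-177 + D)/(-219 + T) (j(D, T) = (D - 177)/(T - 219) = (-177 + D)/(-219 + T))
q(p) = 1 (q(p) = (2*p)/((2*p)) = (2*p)*(1/(2*p)) = 1)
1/(q(7)/j(-74, -47) - 30074/((-744*(-28)))) = 1/(1/((-177 - 74)/(-219 - 47)) - 30074/((-744*(-28)))) = 1/(1/(-251/(-266)) - 30074/20832) = 1/(1/(-1/266*(-251)) - 30074*1/20832) = 1/(1/(251/266) - 15037/10416) = 1/(1*(266/251) - 15037/10416) = 1/(266/251 - 15037/10416) = 1/(-1003631/2614416) = -2614416/1003631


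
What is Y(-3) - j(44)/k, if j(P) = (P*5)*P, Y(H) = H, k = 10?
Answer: -971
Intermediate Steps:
j(P) = 5*P² (j(P) = (5*P)*P = 5*P²)
Y(-3) - j(44)/k = -3 - 5*44²/10 = -3 - 5*1936/10 = -3 - 9680/10 = -3 - 1*968 = -3 - 968 = -971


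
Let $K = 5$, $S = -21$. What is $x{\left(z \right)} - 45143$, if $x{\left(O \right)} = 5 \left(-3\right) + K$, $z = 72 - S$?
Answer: $-45153$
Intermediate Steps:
$z = 93$ ($z = 72 - -21 = 72 + 21 = 93$)
$x{\left(O \right)} = -10$ ($x{\left(O \right)} = 5 \left(-3\right) + 5 = -15 + 5 = -10$)
$x{\left(z \right)} - 45143 = -10 - 45143 = -45153$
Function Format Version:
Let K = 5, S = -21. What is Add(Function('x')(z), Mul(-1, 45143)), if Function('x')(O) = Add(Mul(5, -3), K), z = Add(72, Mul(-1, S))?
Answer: -45153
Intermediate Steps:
z = 93 (z = Add(72, Mul(-1, -21)) = Add(72, 21) = 93)
Function('x')(O) = -10 (Function('x')(O) = Add(Mul(5, -3), 5) = Add(-15, 5) = -10)
Add(Function('x')(z), Mul(-1, 45143)) = Add(-10, Mul(-1, 45143)) = Add(-10, -45143) = -45153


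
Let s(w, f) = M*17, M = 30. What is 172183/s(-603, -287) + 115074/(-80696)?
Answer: 3458947907/10288740 ≈ 336.19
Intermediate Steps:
s(w, f) = 510 (s(w, f) = 30*17 = 510)
172183/s(-603, -287) + 115074/(-80696) = 172183/510 + 115074/(-80696) = 172183*(1/510) + 115074*(-1/80696) = 172183/510 - 57537/40348 = 3458947907/10288740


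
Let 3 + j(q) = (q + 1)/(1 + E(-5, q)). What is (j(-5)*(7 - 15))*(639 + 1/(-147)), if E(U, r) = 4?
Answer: 14277664/735 ≈ 19425.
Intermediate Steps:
j(q) = -14/5 + q/5 (j(q) = -3 + (q + 1)/(1 + 4) = -3 + (1 + q)/5 = -3 + (1 + q)*(⅕) = -3 + (⅕ + q/5) = -14/5 + q/5)
(j(-5)*(7 - 15))*(639 + 1/(-147)) = ((-14/5 + (⅕)*(-5))*(7 - 15))*(639 + 1/(-147)) = ((-14/5 - 1)*(-8))*(639 - 1/147) = -19/5*(-8)*(93932/147) = (152/5)*(93932/147) = 14277664/735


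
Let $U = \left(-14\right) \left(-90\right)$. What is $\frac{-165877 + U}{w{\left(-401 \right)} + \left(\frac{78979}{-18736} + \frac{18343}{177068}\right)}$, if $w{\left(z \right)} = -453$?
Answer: $\frac{136531119445904}{379122334717} \approx 360.12$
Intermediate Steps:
$U = 1260$
$\frac{-165877 + U}{w{\left(-401 \right)} + \left(\frac{78979}{-18736} + \frac{18343}{177068}\right)} = \frac{-165877 + 1260}{-453 + \left(\frac{78979}{-18736} + \frac{18343}{177068}\right)} = - \frac{164617}{-453 + \left(78979 \left(- \frac{1}{18736}\right) + 18343 \cdot \frac{1}{177068}\right)} = - \frac{164617}{-453 + \left(- \frac{78979}{18736} + \frac{18343}{177068}\right)} = - \frac{164617}{-453 - \frac{3410244781}{829386512}} = - \frac{164617}{- \frac{379122334717}{829386512}} = \left(-164617\right) \left(- \frac{829386512}{379122334717}\right) = \frac{136531119445904}{379122334717}$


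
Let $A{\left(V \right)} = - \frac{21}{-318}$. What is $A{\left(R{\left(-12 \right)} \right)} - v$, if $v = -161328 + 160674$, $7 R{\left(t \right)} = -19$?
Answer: $\frac{69331}{106} \approx 654.07$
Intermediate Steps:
$R{\left(t \right)} = - \frac{19}{7}$ ($R{\left(t \right)} = \frac{1}{7} \left(-19\right) = - \frac{19}{7}$)
$A{\left(V \right)} = \frac{7}{106}$ ($A{\left(V \right)} = \left(-21\right) \left(- \frac{1}{318}\right) = \frac{7}{106}$)
$v = -654$
$A{\left(R{\left(-12 \right)} \right)} - v = \frac{7}{106} - -654 = \frac{7}{106} + 654 = \frac{69331}{106}$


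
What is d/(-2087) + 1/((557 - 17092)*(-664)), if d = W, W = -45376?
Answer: 498193996327/22913673880 ≈ 21.742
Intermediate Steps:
d = -45376
d/(-2087) + 1/((557 - 17092)*(-664)) = -45376/(-2087) + 1/((557 - 17092)*(-664)) = -45376*(-1/2087) - 1/664/(-16535) = 45376/2087 - 1/16535*(-1/664) = 45376/2087 + 1/10979240 = 498193996327/22913673880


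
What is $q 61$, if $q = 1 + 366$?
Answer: $22387$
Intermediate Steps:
$q = 367$
$q 61 = 367 \cdot 61 = 22387$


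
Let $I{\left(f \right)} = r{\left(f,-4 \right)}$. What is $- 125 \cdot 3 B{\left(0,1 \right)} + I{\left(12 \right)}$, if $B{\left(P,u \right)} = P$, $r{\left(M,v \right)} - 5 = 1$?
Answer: $6$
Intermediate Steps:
$r{\left(M,v \right)} = 6$ ($r{\left(M,v \right)} = 5 + 1 = 6$)
$I{\left(f \right)} = 6$
$- 125 \cdot 3 B{\left(0,1 \right)} + I{\left(12 \right)} = - 125 \cdot 3 \cdot 0 + 6 = \left(-125\right) 0 + 6 = 0 + 6 = 6$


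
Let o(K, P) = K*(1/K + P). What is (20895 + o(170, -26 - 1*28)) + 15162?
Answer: 26878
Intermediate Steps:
o(K, P) = K*(P + 1/K) (o(K, P) = K*(1/K + P) = K*(P + 1/K))
(20895 + o(170, -26 - 1*28)) + 15162 = (20895 + (1 + 170*(-26 - 1*28))) + 15162 = (20895 + (1 + 170*(-26 - 28))) + 15162 = (20895 + (1 + 170*(-54))) + 15162 = (20895 + (1 - 9180)) + 15162 = (20895 - 9179) + 15162 = 11716 + 15162 = 26878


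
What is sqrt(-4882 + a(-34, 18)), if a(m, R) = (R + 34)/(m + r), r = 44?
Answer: 8*I*sqrt(1905)/5 ≈ 69.834*I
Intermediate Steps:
a(m, R) = (34 + R)/(44 + m) (a(m, R) = (R + 34)/(m + 44) = (34 + R)/(44 + m))
sqrt(-4882 + a(-34, 18)) = sqrt(-4882 + (34 + 18)/(44 - 34)) = sqrt(-4882 + 52/10) = sqrt(-4882 + (1/10)*52) = sqrt(-4882 + 26/5) = sqrt(-24384/5) = 8*I*sqrt(1905)/5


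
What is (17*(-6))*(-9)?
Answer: 918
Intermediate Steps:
(17*(-6))*(-9) = -102*(-9) = 918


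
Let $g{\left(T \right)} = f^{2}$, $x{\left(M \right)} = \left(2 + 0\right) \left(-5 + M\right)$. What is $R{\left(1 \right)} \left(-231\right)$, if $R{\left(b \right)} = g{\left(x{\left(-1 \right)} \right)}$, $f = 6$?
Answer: $-8316$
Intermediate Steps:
$x{\left(M \right)} = -10 + 2 M$ ($x{\left(M \right)} = 2 \left(-5 + M\right) = -10 + 2 M$)
$g{\left(T \right)} = 36$ ($g{\left(T \right)} = 6^{2} = 36$)
$R{\left(b \right)} = 36$
$R{\left(1 \right)} \left(-231\right) = 36 \left(-231\right) = -8316$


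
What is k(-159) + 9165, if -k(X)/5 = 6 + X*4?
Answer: 12315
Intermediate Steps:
k(X) = -30 - 20*X (k(X) = -5*(6 + X*4) = -5*(6 + 4*X) = -30 - 20*X)
k(-159) + 9165 = (-30 - 20*(-159)) + 9165 = (-30 + 3180) + 9165 = 3150 + 9165 = 12315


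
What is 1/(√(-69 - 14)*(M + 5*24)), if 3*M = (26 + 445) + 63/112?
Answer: -16*I*√83/368105 ≈ -0.00039599*I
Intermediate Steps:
M = 2515/16 (M = ((26 + 445) + 63/112)/3 = (471 + 63*(1/112))/3 = (471 + 9/16)/3 = (⅓)*(7545/16) = 2515/16 ≈ 157.19)
1/(√(-69 - 14)*(M + 5*24)) = 1/(√(-69 - 14)*(2515/16 + 5*24)) = 1/(√(-83)*(2515/16 + 120)) = 1/((I*√83)*(4435/16)) = 1/(4435*I*√83/16) = -16*I*√83/368105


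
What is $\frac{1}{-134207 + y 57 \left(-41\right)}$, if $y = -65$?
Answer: $\frac{1}{17698} \approx 5.6504 \cdot 10^{-5}$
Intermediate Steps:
$\frac{1}{-134207 + y 57 \left(-41\right)} = \frac{1}{-134207 + \left(-65\right) 57 \left(-41\right)} = \frac{1}{-134207 - -151905} = \frac{1}{-134207 + 151905} = \frac{1}{17698}$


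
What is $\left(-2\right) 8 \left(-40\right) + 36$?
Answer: $676$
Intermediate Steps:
$\left(-2\right) 8 \left(-40\right) + 36 = \left(-16\right) \left(-40\right) + 36 = 640 + 36 = 676$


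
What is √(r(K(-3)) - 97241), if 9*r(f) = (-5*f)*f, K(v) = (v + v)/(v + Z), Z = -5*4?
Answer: I*√51440509/23 ≈ 311.83*I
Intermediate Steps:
Z = -20
K(v) = 2*v/(-20 + v) (K(v) = (v + v)/(v - 20) = (2*v)/(-20 + v) = 2*v/(-20 + v))
r(f) = -5*f²/9 (r(f) = ((-5*f)*f)/9 = (-5*f²)/9 = -5*f²/9)
√(r(K(-3)) - 97241) = √(-5*36/(-20 - 3)²/9 - 97241) = √(-5*(2*(-3)/(-23))²/9 - 97241) = √(-5*(2*(-3)*(-1/23))²/9 - 97241) = √(-5*(6/23)²/9 - 97241) = √(-5/9*36/529 - 97241) = √(-20/529 - 97241) = √(-51440509/529) = I*√51440509/23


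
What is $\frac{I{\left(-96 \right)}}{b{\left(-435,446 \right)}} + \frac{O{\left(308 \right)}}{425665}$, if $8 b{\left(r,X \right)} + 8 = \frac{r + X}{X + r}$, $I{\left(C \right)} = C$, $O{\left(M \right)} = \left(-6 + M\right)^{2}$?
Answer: $\frac{327549148}{2979655} \approx 109.93$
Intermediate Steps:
$b{\left(r,X \right)} = - \frac{7}{8}$ ($b{\left(r,X \right)} = -1 + \frac{\left(r + X\right) \frac{1}{X + r}}{8} = -1 + \frac{\left(X + r\right) \frac{1}{X + r}}{8} = -1 + \frac{1}{8} \cdot 1 = -1 + \frac{1}{8} = - \frac{7}{8}$)
$\frac{I{\left(-96 \right)}}{b{\left(-435,446 \right)}} + \frac{O{\left(308 \right)}}{425665} = - \frac{96}{- \frac{7}{8}} + \frac{\left(-6 + 308\right)^{2}}{425665} = \left(-96\right) \left(- \frac{8}{7}\right) + 302^{2} \cdot \frac{1}{425665} = \frac{768}{7} + 91204 \cdot \frac{1}{425665} = \frac{768}{7} + \frac{91204}{425665} = \frac{327549148}{2979655}$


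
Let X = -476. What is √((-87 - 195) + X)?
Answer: I*√758 ≈ 27.532*I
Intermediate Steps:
√((-87 - 195) + X) = √((-87 - 195) - 476) = √(-282 - 476) = √(-758) = I*√758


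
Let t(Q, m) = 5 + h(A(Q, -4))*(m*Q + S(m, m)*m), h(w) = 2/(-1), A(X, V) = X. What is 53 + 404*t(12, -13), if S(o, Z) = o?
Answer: -8431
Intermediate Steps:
h(w) = -2 (h(w) = 2*(-1) = -2)
t(Q, m) = 5 - 2*m**2 - 2*Q*m (t(Q, m) = 5 - 2*(m*Q + m*m) = 5 - 2*(Q*m + m**2) = 5 - 2*(m**2 + Q*m) = 5 + (-2*m**2 - 2*Q*m) = 5 - 2*m**2 - 2*Q*m)
53 + 404*t(12, -13) = 53 + 404*(5 - 2*(-13)**2 - 2*12*(-13)) = 53 + 404*(5 - 2*169 + 312) = 53 + 404*(5 - 338 + 312) = 53 + 404*(-21) = 53 - 8484 = -8431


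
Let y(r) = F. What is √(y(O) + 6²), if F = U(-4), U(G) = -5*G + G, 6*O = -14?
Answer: 2*√13 ≈ 7.2111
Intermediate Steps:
O = -7/3 (O = (⅙)*(-14) = -7/3 ≈ -2.3333)
U(G) = -4*G
F = 16 (F = -4*(-4) = 16)
y(r) = 16
√(y(O) + 6²) = √(16 + 6²) = √(16 + 36) = √52 = 2*√13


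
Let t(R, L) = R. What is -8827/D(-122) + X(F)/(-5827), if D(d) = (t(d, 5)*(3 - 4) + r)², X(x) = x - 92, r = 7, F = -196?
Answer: -46642321/96967107 ≈ -0.48101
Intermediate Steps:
X(x) = -92 + x
D(d) = (7 - d)² (D(d) = (d*(3 - 4) + 7)² = (d*(-1) + 7)² = (-d + 7)² = (7 - d)²)
-8827/D(-122) + X(F)/(-5827) = -8827/(-7 - 122)² + (-92 - 196)/(-5827) = -8827/((-129)²) - 288*(-1/5827) = -8827/16641 + 288/5827 = -46642321/96967107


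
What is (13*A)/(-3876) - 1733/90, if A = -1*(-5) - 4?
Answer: -1119713/58140 ≈ -19.259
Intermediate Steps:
A = 1 (A = 5 - 4 = 1)
(13*A)/(-3876) - 1733/90 = (13*1)/(-3876) - 1733/90 = 13*(-1/3876) - 1733*1/90 = -13/3876 - 1733/90 = -1119713/58140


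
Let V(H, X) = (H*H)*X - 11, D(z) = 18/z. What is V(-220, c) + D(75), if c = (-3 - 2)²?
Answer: 30249731/25 ≈ 1.2100e+6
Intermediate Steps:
c = 25 (c = (-5)² = 25)
V(H, X) = -11 + X*H² (V(H, X) = H²*X - 11 = X*H² - 11 = -11 + X*H²)
V(-220, c) + D(75) = (-11 + 25*(-220)²) + 18/75 = (-11 + 25*48400) + 18*(1/75) = (-11 + 1210000) + 6/25 = 1209989 + 6/25 = 30249731/25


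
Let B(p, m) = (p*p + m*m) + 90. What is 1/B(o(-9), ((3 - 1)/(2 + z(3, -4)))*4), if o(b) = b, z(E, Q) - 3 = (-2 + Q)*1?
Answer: 1/235 ≈ 0.0042553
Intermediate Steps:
z(E, Q) = 1 + Q (z(E, Q) = 3 + (-2 + Q)*1 = 3 + (-2 + Q) = 1 + Q)
B(p, m) = 90 + m² + p² (B(p, m) = (p² + m²) + 90 = (m² + p²) + 90 = 90 + m² + p²)
1/B(o(-9), ((3 - 1)/(2 + z(3, -4)))*4) = 1/(90 + (((3 - 1)/(2 + (1 - 4)))*4)² + (-9)²) = 1/(90 + ((2/(2 - 3))*4)² + 81) = 1/(90 + ((2/(-1))*4)² + 81) = 1/(90 + ((2*(-1))*4)² + 81) = 1/(90 + (-2*4)² + 81) = 1/(90 + (-8)² + 81) = 1/(90 + 64 + 81) = 1/235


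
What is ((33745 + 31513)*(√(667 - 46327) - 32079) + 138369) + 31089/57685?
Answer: -120750453723816/57685 + 130516*I*√11415 ≈ -2.0933e+9 + 1.3944e+7*I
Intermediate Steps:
((33745 + 31513)*(√(667 - 46327) - 32079) + 138369) + 31089/57685 = (65258*(√(-45660) - 32079) + 138369) + 31089*(1/57685) = (65258*(2*I*√11415 - 32079) + 138369) + 31089/57685 = (65258*(-32079 + 2*I*√11415) + 138369) + 31089/57685 = ((-2093411382 + 130516*I*√11415) + 138369) + 31089/57685 = (-2093273013 + 130516*I*√11415) + 31089/57685 = -120750453723816/57685 + 130516*I*√11415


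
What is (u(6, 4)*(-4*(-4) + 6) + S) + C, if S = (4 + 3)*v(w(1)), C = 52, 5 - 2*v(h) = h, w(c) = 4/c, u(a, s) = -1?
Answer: 67/2 ≈ 33.500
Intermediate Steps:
v(h) = 5/2 - h/2
S = 7/2 (S = (4 + 3)*(5/2 - 2/1) = 7*(5/2 - 2) = 7*(1/2) = 7/2 ≈ 3.5000)
(u(6, 4)*(-4*(-4) + 6) + S) + C = (-(-4*(-4) + 6) + 7/2) + 52 = (-(16 + 6) + 7/2) + 52 = (-1*22 + 7/2) + 52 = (-22 + 7/2) + 52 = -37/2 + 52 = 67/2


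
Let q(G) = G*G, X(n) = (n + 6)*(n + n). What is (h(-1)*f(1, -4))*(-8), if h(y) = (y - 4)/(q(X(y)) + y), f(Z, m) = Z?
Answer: 40/99 ≈ 0.40404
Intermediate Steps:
X(n) = 2*n*(6 + n) (X(n) = (6 + n)*(2*n) = 2*n*(6 + n))
q(G) = G²
h(y) = (-4 + y)/(y + 4*y²*(6 + y)²) (h(y) = (y - 4)/((2*y*(6 + y))² + y) = (-4 + y)/(4*y²*(6 + y)² + y) = (-4 + y)/(y + 4*y²*(6 + y)²))
(h(-1)*f(1, -4))*(-8) = (((-4 - 1)/((-1)*(1 + 4*(-1)*(6 - 1)²)))*1)*(-8) = (-1*(-5)/(1 + 4*(-1)*5²)*1)*(-8) = (-1*(-5)/(1 + 4*(-1)*25)*1)*(-8) = (-1*(-5)/(1 - 100)*1)*(-8) = (-1*(-5)/(-99)*1)*(-8) = (-1*(-1/99)*(-5)*1)*(-8) = -5/99*1*(-8) = -5/99*(-8) = 40/99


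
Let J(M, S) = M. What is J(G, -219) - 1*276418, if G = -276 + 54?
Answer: -276640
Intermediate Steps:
G = -222
J(G, -219) - 1*276418 = -222 - 1*276418 = -222 - 276418 = -276640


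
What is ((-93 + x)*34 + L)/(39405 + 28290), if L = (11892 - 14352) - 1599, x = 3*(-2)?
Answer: -495/4513 ≈ -0.10968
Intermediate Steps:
x = -6
L = -4059 (L = -2460 - 1599 = -4059)
((-93 + x)*34 + L)/(39405 + 28290) = ((-93 - 6)*34 - 4059)/(39405 + 28290) = (-99*34 - 4059)/67695 = (-3366 - 4059)*(1/67695) = -7425*1/67695 = -495/4513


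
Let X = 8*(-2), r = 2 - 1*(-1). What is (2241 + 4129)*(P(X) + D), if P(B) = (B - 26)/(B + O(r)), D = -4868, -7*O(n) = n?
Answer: -712836124/23 ≈ -3.0993e+7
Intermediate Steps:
r = 3 (r = 2 + 1 = 3)
O(n) = -n/7
X = -16
P(B) = (-26 + B)/(-3/7 + B) (P(B) = (B - 26)/(B - ⅐*3) = (-26 + B)/(B - 3/7) = (-26 + B)/(-3/7 + B))
(2241 + 4129)*(P(X) + D) = (2241 + 4129)*(7*(-26 - 16)/(-3 + 7*(-16)) - 4868) = 6370*(7*(-42)/(-3 - 112) - 4868) = 6370*(7*(-42)/(-115) - 4868) = 6370*(7*(-1/115)*(-42) - 4868) = 6370*(294/115 - 4868) = 6370*(-559526/115) = -712836124/23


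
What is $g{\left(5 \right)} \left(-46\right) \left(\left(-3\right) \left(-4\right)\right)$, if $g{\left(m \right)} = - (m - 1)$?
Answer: $2208$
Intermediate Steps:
$g{\left(m \right)} = 1 - m$ ($g{\left(m \right)} = - (-1 + m) = 1 - m$)
$g{\left(5 \right)} \left(-46\right) \left(\left(-3\right) \left(-4\right)\right) = \left(1 - 5\right) \left(-46\right) \left(\left(-3\right) \left(-4\right)\right) = \left(1 - 5\right) \left(-46\right) 12 = \left(-4\right) \left(-46\right) 12 = 184 \cdot 12 = 2208$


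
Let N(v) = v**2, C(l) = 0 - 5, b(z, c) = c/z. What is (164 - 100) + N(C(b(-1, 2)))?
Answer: 89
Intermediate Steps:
C(l) = -5
(164 - 100) + N(C(b(-1, 2))) = (164 - 100) + (-5)**2 = 64 + 25 = 89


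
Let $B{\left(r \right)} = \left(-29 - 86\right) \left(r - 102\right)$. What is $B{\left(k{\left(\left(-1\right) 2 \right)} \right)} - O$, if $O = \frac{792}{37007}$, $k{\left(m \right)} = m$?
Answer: $\frac{442602928}{37007} \approx 11960.0$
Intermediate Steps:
$O = \frac{792}{37007}$ ($O = 792 \cdot \frac{1}{37007} = \frac{792}{37007} \approx 0.021401$)
$B{\left(r \right)} = 11730 - 115 r$ ($B{\left(r \right)} = - 115 \left(-102 + r\right) = 11730 - 115 r$)
$B{\left(k{\left(\left(-1\right) 2 \right)} \right)} - O = \left(11730 - 115 \left(\left(-1\right) 2\right)\right) - \frac{792}{37007} = \left(11730 - -230\right) - \frac{792}{37007} = \left(11730 + 230\right) - \frac{792}{37007} = 11960 - \frac{792}{37007} = \frac{442602928}{37007}$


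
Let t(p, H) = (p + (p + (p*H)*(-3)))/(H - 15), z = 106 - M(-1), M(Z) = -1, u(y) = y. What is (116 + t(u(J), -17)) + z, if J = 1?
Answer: 7083/32 ≈ 221.34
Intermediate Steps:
z = 107 (z = 106 - 1*(-1) = 106 + 1 = 107)
t(p, H) = (2*p - 3*H*p)/(-15 + H) (t(p, H) = (p + (p + (H*p)*(-3)))/(-15 + H) = (p + (p - 3*H*p))/(-15 + H) = (2*p - 3*H*p)/(-15 + H))
(116 + t(u(J), -17)) + z = (116 + 1*(2 - 3*(-17))/(-15 - 17)) + 107 = (116 + 1*(2 + 51)/(-32)) + 107 = (116 + 1*(-1/32)*53) + 107 = (116 - 53/32) + 107 = 3659/32 + 107 = 7083/32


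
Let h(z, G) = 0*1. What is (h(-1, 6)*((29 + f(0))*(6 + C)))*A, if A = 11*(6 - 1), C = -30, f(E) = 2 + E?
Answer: 0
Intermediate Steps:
h(z, G) = 0
A = 55 (A = 11*5 = 55)
(h(-1, 6)*((29 + f(0))*(6 + C)))*A = (0*((29 + (2 + 0))*(6 - 30)))*55 = (0*((29 + 2)*(-24)))*55 = (0*(31*(-24)))*55 = (0*(-744))*55 = 0*55 = 0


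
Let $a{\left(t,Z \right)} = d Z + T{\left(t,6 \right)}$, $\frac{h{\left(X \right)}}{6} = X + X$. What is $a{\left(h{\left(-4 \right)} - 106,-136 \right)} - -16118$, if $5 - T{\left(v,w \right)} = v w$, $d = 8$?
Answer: $15959$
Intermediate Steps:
$h{\left(X \right)} = 12 X$ ($h{\left(X \right)} = 6 \left(X + X\right) = 6 \cdot 2 X = 12 X$)
$T{\left(v,w \right)} = 5 - v w$
$a{\left(t,Z \right)} = 5 - 6 t + 8 Z$ ($a{\left(t,Z \right)} = 8 Z - \left(-5 + t 6\right) = 8 Z - \left(-5 + 6 t\right) = 5 - 6 t + 8 Z$)
$a{\left(h{\left(-4 \right)} - 106,-136 \right)} - -16118 = \left(5 - 6 \left(12 \left(-4\right) - 106\right) + 8 \left(-136\right)\right) - -16118 = \left(5 - 6 \left(-48 - 106\right) - 1088\right) + 16118 = \left(5 - -924 - 1088\right) + 16118 = \left(5 + 924 - 1088\right) + 16118 = -159 + 16118 = 15959$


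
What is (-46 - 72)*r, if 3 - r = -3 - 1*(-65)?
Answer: 6962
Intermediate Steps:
r = -59 (r = 3 - (-3 - 1*(-65)) = 3 - (-3 + 65) = 3 - 1*62 = 3 - 62 = -59)
(-46 - 72)*r = (-46 - 72)*(-59) = -118*(-59) = 6962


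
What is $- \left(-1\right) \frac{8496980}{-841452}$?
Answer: $- \frac{2124245}{210363} \approx -10.098$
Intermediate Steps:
$- \left(-1\right) \frac{8496980}{-841452} = - \left(-1\right) 8496980 \left(- \frac{1}{841452}\right) = - \frac{\left(-1\right) \left(-2124245\right)}{210363} = \left(-1\right) \frac{2124245}{210363} = - \frac{2124245}{210363}$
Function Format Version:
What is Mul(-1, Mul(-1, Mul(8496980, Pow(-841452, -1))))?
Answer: Rational(-2124245, 210363) ≈ -10.098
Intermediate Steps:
Mul(-1, Mul(-1, Mul(8496980, Pow(-841452, -1)))) = Mul(-1, Mul(-1, Mul(8496980, Rational(-1, 841452)))) = Mul(-1, Mul(-1, Rational(-2124245, 210363))) = Mul(-1, Rational(2124245, 210363)) = Rational(-2124245, 210363)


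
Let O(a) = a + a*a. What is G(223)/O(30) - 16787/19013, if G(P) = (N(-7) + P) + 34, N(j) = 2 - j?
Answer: -5277226/8841045 ≈ -0.59690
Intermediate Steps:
O(a) = a + a²
G(P) = 43 + P (G(P) = ((2 - 1*(-7)) + P) + 34 = ((2 + 7) + P) + 34 = (9 + P) + 34 = 43 + P)
G(223)/O(30) - 16787/19013 = (43 + 223)/((30*(1 + 30))) - 16787/19013 = 266/((30*31)) - 16787*1/19013 = 266/930 - 16787/19013 = 266*(1/930) - 16787/19013 = 133/465 - 16787/19013 = -5277226/8841045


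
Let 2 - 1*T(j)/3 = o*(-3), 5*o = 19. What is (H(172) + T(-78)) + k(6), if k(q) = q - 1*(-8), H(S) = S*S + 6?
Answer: 148221/5 ≈ 29644.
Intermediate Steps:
o = 19/5 (o = (1/5)*19 = 19/5 ≈ 3.8000)
T(j) = 201/5 (T(j) = 6 - 57*(-3)/5 = 6 - 3*(-57/5) = 6 + 171/5 = 201/5)
H(S) = 6 + S**2 (H(S) = S**2 + 6 = 6 + S**2)
k(q) = 8 + q (k(q) = q + 8 = 8 + q)
(H(172) + T(-78)) + k(6) = ((6 + 172**2) + 201/5) + (8 + 6) = ((6 + 29584) + 201/5) + 14 = (29590 + 201/5) + 14 = 148151/5 + 14 = 148221/5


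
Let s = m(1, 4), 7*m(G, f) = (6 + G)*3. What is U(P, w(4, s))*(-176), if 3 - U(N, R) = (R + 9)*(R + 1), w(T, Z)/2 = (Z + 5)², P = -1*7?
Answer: 3109920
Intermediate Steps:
P = -7
m(G, f) = 18/7 + 3*G/7 (m(G, f) = ((6 + G)*3)/7 = (18 + 3*G)/7 = 18/7 + 3*G/7)
s = 3 (s = 18/7 + (3/7)*1 = 18/7 + 3/7 = 3)
w(T, Z) = 2*(5 + Z)² (w(T, Z) = 2*(Z + 5)² = 2*(5 + Z)²)
U(N, R) = 3 - (1 + R)*(9 + R) (U(N, R) = 3 - (R + 9)*(R + 1) = 3 - (9 + R)*(1 + R) = 3 - (1 + R)*(9 + R))
U(P, w(4, s))*(-176) = (-6 - (2*(5 + 3)²)² - 20*(5 + 3)²)*(-176) = (-6 - (2*8²)² - 20*8²)*(-176) = (-6 - (2*64)² - 20*64)*(-176) = (-6 - 1*128² - 10*128)*(-176) = (-6 - 1*16384 - 1280)*(-176) = (-6 - 16384 - 1280)*(-176) = -17670*(-176) = 3109920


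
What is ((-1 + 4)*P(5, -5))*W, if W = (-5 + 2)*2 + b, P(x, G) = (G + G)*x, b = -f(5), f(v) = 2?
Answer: 1200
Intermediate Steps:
b = -2 (b = -1*2 = -2)
P(x, G) = 2*G*x (P(x, G) = (2*G)*x = 2*G*x)
W = -8 (W = (-5 + 2)*2 - 2 = -3*2 - 2 = -6 - 2 = -8)
((-1 + 4)*P(5, -5))*W = ((-1 + 4)*(2*(-5)*5))*(-8) = (3*(-50))*(-8) = -150*(-8) = 1200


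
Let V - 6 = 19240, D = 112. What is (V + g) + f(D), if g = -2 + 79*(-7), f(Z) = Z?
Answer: 18803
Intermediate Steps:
g = -555 (g = -2 - 553 = -555)
V = 19246 (V = 6 + 19240 = 19246)
(V + g) + f(D) = (19246 - 555) + 112 = 18691 + 112 = 18803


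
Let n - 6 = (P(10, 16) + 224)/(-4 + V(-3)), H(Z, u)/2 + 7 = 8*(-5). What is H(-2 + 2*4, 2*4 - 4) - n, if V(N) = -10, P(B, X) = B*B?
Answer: -538/7 ≈ -76.857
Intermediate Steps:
P(B, X) = B²
H(Z, u) = -94 (H(Z, u) = -14 + 2*(8*(-5)) = -14 + 2*(-40) = -14 - 80 = -94)
n = -120/7 (n = 6 + (10² + 224)/(-4 - 10) = 6 + (100 + 224)/(-14) = 6 + 324*(-1/14) = 6 - 162/7 = -120/7 ≈ -17.143)
H(-2 + 2*4, 2*4 - 4) - n = -94 - 1*(-120/7) = -94 + 120/7 = -538/7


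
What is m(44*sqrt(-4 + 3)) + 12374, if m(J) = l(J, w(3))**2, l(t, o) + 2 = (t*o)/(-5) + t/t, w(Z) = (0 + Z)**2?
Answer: 152559/25 + 792*I/5 ≈ 6102.4 + 158.4*I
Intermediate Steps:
w(Z) = Z**2
l(t, o) = -1 - o*t/5 (l(t, o) = -2 + ((t*o)/(-5) + t/t) = -2 + ((o*t)*(-1/5) + 1) = -2 + (-o*t/5 + 1) = -2 + (1 - o*t/5) = -1 - o*t/5)
m(J) = (-1 - 9*J/5)**2 (m(J) = (-1 - 1/5*3**2*J)**2 = (-1 - 1/5*9*J)**2 = (-1 - 9*J/5)**2)
m(44*sqrt(-4 + 3)) + 12374 = (5 + 9*(44*sqrt(-4 + 3)))**2/25 + 12374 = (5 + 9*(44*sqrt(-1)))**2/25 + 12374 = (5 + 9*(44*I))**2/25 + 12374 = (5 + 396*I)**2/25 + 12374 = 12374 + (5 + 396*I)**2/25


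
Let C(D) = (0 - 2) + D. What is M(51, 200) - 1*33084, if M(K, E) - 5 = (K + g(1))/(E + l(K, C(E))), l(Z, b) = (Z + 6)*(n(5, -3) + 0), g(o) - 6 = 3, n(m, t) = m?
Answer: -3208651/97 ≈ -33079.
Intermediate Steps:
C(D) = -2 + D
g(o) = 9 (g(o) = 6 + 3 = 9)
l(Z, b) = 30 + 5*Z (l(Z, b) = (Z + 6)*(5 + 0) = (6 + Z)*5 = 30 + 5*Z)
M(K, E) = 5 + (9 + K)/(30 + E + 5*K) (M(K, E) = 5 + (K + 9)/(E + (30 + 5*K)) = 5 + (9 + K)/(30 + E + 5*K))
M(51, 200) - 1*33084 = (159 + 5*200 + 26*51)/(30 + 200 + 5*51) - 1*33084 = (159 + 1000 + 1326)/(30 + 200 + 255) - 33084 = 2485/485 - 33084 = (1/485)*2485 - 33084 = 497/97 - 33084 = -3208651/97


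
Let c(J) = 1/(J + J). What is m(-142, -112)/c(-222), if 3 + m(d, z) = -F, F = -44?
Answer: -18204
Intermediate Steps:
c(J) = 1/(2*J)
m(d, z) = 41 (m(d, z) = -3 - 1*(-44) = -3 + 44 = 41)
m(-142, -112)/c(-222) = 41/(((1/2)/(-222))) = 41/(((1/2)*(-1/222))) = 41/(-1/444) = 41*(-444) = -18204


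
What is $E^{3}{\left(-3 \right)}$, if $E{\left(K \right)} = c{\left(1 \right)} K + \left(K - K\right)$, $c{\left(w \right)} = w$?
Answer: $-27$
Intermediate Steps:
$E{\left(K \right)} = K$ ($E{\left(K \right)} = 1 K + \left(K - K\right) = K + 0 = K$)
$E^{3}{\left(-3 \right)} = \left(-3\right)^{3} = -27$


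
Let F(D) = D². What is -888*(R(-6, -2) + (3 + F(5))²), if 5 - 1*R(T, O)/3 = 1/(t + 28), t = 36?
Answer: -5675763/8 ≈ -7.0947e+5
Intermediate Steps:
R(T, O) = 957/64 (R(T, O) = 15 - 3/(36 + 28) = 15 - 3/64 = 957/64)
-888*(R(-6, -2) + (3 + F(5))²) = -888*(957/64 + (3 + 5²)²) = -888*(957/64 + (3 + 25)²) = -888*(957/64 + 28²) = -888*(957/64 + 784) = -888*51133/64 = -5675763/8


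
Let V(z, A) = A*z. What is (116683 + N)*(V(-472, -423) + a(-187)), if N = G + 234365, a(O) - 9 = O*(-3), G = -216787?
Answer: 26882542986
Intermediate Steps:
a(O) = 9 - 3*O (a(O) = 9 + O*(-3) = 9 - 3*O)
N = 17578 (N = -216787 + 234365 = 17578)
(116683 + N)*(V(-472, -423) + a(-187)) = (116683 + 17578)*(-423*(-472) + (9 - 3*(-187))) = 134261*(199656 + (9 + 561)) = 134261*(199656 + 570) = 134261*200226 = 26882542986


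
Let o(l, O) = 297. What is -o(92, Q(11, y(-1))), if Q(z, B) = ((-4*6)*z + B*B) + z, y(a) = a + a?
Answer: -297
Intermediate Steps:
y(a) = 2*a
Q(z, B) = B**2 - 23*z (Q(z, B) = (-24*z + B**2) + z = (B**2 - 24*z) + z = B**2 - 23*z)
-o(92, Q(11, y(-1))) = -1*297 = -297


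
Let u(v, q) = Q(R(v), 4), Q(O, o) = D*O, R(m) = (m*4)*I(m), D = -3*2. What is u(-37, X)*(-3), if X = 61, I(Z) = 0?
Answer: 0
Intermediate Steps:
D = -6 (D = -1*6 = -6)
R(m) = 0 (R(m) = (m*4)*0 = (4*m)*0 = 0)
Q(O, o) = -6*O
u(v, q) = 0 (u(v, q) = -6*0 = 0)
u(-37, X)*(-3) = 0*(-3) = 0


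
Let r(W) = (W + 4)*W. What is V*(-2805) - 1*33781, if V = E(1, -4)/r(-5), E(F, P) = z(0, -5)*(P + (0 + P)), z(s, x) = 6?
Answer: -6853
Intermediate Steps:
r(W) = W*(4 + W) (r(W) = (4 + W)*W = W*(4 + W))
E(F, P) = 12*P (E(F, P) = 6*(P + (0 + P)) = 6*(P + P) = 6*(2*P) = 12*P)
V = -48/5 (V = (12*(-4))/((-5*(4 - 5))) = -48/((-5*(-1))) = -48/5 ≈ -9.6000)
V*(-2805) - 1*33781 = -48/5*(-2805) - 1*33781 = 26928 - 33781 = -6853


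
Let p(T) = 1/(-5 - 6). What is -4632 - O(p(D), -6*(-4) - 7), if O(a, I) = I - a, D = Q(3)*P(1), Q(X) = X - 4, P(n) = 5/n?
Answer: -51140/11 ≈ -4649.1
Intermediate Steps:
Q(X) = -4 + X
D = -5 (D = (-4 + 3)*(5/1) = -5 ≈ -5.0000)
p(T) = -1/11 (p(T) = 1/(-11) = -1/11)
-4632 - O(p(D), -6*(-4) - 7) = -4632 - ((-6*(-4) - 7) - 1*(-1/11)) = -4632 - ((24 - 7) + 1/11) = -4632 - (17 + 1/11) = -4632 - 1*188/11 = -4632 - 188/11 = -51140/11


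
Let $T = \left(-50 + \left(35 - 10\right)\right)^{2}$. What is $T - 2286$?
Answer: $-1661$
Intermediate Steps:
$T = 625$ ($T = \left(-50 + 25\right)^{2} = \left(-25\right)^{2} = 625$)
$T - 2286 = 625 - 2286 = -1661$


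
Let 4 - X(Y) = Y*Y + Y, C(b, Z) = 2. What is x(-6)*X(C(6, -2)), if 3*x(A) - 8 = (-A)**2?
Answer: -88/3 ≈ -29.333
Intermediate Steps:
x(A) = 8/3 + A**2/3 (x(A) = 8/3 + (-A)**2/3 = 8/3 + A**2/3)
X(Y) = 4 - Y - Y**2 (X(Y) = 4 - (Y*Y + Y) = 4 - (Y**2 + Y) = 4 - (Y + Y**2) = 4 + (-Y - Y**2) = 4 - Y - Y**2)
x(-6)*X(C(6, -2)) = (8/3 + (1/3)*(-6)**2)*(4 - 1*2 - 1*2**2) = (8/3 + (1/3)*36)*(4 - 2 - 1*4) = (8/3 + 12)*(4 - 2 - 4) = (44/3)*(-2) = -88/3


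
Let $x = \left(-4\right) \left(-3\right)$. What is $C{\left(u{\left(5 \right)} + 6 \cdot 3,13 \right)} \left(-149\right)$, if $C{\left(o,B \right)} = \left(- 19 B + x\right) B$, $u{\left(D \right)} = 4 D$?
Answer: $455195$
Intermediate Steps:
$x = 12$
$C{\left(o,B \right)} = B \left(12 - 19 B\right)$ ($C{\left(o,B \right)} = \left(- 19 B + 12\right) B = \left(12 - 19 B\right) B = B \left(12 - 19 B\right)$)
$C{\left(u{\left(5 \right)} + 6 \cdot 3,13 \right)} \left(-149\right) = 13 \left(12 - 247\right) \left(-149\right) = 13 \left(-235\right) \left(-149\right) = \left(-3055\right) \left(-149\right) = 455195$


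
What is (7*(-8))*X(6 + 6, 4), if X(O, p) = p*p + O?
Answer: -1568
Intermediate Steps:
X(O, p) = O + p**2 (X(O, p) = p**2 + O = O + p**2)
(7*(-8))*X(6 + 6, 4) = (7*(-8))*((6 + 6) + 4**2) = -56*(12 + 16) = -56*28 = -1568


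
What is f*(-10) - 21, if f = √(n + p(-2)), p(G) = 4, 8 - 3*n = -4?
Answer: -21 - 20*√2 ≈ -49.284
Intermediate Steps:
n = 4 (n = 8/3 - ⅓*(-4) = 8/3 + 4/3 = 4)
f = 2*√2 (f = √(4 + 4) = √8 = 2*√2 ≈ 2.8284)
f*(-10) - 21 = (2*√2)*(-10) - 21 = -20*√2 - 21 = -21 - 20*√2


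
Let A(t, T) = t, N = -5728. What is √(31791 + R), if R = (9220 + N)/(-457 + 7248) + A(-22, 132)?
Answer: √1465136321861/6791 ≈ 178.24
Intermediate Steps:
R = -145910/6791 (R = (9220 - 5728)/(-457 + 7248) - 22 = 3492/6791 - 22 = -145910/6791 ≈ -21.486)
√(31791 + R) = √(31791 - 145910/6791) = √(215746771/6791) = √1465136321861/6791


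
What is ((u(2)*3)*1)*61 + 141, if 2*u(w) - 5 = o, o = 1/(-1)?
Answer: 507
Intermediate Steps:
o = -1
u(w) = 2 (u(w) = 5/2 + (½)*(-1) = 5/2 - ½ = 2)
((u(2)*3)*1)*61 + 141 = ((2*3)*1)*61 + 141 = (6*1)*61 + 141 = 6*61 + 141 = 366 + 141 = 507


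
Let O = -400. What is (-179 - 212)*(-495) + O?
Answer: 193145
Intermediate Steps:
(-179 - 212)*(-495) + O = (-179 - 212)*(-495) - 400 = -391*(-495) - 400 = 193545 - 400 = 193145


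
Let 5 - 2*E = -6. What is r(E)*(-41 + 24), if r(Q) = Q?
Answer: -187/2 ≈ -93.500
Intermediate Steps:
E = 11/2 (E = 5/2 - 1/2*(-6) = 5/2 + 3 = 11/2 ≈ 5.5000)
r(E)*(-41 + 24) = 11*(-41 + 24)/2 = (11/2)*(-17) = -187/2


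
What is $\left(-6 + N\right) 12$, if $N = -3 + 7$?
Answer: $-24$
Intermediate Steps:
$N = 4$
$\left(-6 + N\right) 12 = \left(-6 + 4\right) 12 = \left(-2\right) 12 = -24$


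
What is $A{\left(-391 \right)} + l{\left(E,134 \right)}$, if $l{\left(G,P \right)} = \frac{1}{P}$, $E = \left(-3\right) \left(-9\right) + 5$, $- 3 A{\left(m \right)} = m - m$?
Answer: $\frac{1}{134} \approx 0.0074627$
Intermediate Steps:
$A{\left(m \right)} = 0$ ($A{\left(m \right)} = - \frac{m - m}{3} = \left(- \frac{1}{3}\right) 0 = 0$)
$E = 32$ ($E = 27 + 5 = 32$)
$A{\left(-391 \right)} + l{\left(E,134 \right)} = 0 + \frac{1}{134} = \frac{1}{134}$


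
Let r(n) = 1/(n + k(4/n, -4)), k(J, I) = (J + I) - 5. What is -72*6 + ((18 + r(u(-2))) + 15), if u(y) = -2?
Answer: -5188/13 ≈ -399.08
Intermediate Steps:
k(J, I) = -5 + I + J (k(J, I) = (I + J) - 5 = -5 + I + J)
r(n) = 1/(-9 + n + 4/n) (r(n) = 1/(n + (-5 - 4 + 4/n)) = 1/(n + (-9 + 4/n)) = 1/(-9 + n + 4/n))
-72*6 + ((18 + r(u(-2))) + 15) = -72*6 + ((18 - 2/(4 - 2*(-9 - 2))) + 15) = -432 + ((18 - 2/(4 - 2*(-11))) + 15) = -432 + ((18 - 2/(4 + 22)) + 15) = -432 + ((18 - 2/26) + 15) = -432 + ((18 - 2*1/26) + 15) = -432 + ((18 - 1/13) + 15) = -432 + (233/13 + 15) = -432 + 428/13 = -5188/13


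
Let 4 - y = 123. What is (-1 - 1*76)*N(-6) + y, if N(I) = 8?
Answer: -735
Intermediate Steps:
y = -119 (y = 4 - 1*123 = 4 - 123 = -119)
(-1 - 1*76)*N(-6) + y = (-1 - 1*76)*8 - 119 = (-1 - 76)*8 - 119 = -77*8 - 119 = -616 - 119 = -735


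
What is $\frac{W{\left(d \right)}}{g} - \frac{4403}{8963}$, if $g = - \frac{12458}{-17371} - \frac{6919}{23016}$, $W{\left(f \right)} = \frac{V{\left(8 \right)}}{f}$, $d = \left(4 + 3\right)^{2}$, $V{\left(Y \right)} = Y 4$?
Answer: $\frac{11248705575809}{10449098141839} \approx 1.0765$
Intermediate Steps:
$V{\left(Y \right)} = 4 Y$
$d = 49$ ($d = 7^{2} = 49$)
$W{\left(f \right)} = \frac{32}{f}$ ($W{\left(f \right)} = \frac{4 \cdot 8}{f} = \frac{32}{f}$)
$g = \frac{166543379}{399810936}$ ($g = \left(-12458\right) \left(- \frac{1}{17371}\right) - \frac{6919}{23016} = \frac{12458}{17371} - \frac{6919}{23016} = \frac{166543379}{399810936} \approx 0.41656$)
$\frac{W{\left(d \right)}}{g} - \frac{4403}{8963} = \frac{32 \cdot \frac{1}{49}}{\frac{166543379}{399810936}} - \frac{4403}{8963} = 32 \cdot \frac{1}{49} \cdot \frac{399810936}{166543379} - \frac{4403}{8963} = \frac{32}{49} \cdot \frac{399810936}{166543379} - \frac{4403}{8963} = \frac{1827707136}{1165803653} - \frac{4403}{8963} = \frac{11248705575809}{10449098141839}$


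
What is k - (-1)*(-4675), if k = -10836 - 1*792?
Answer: -16303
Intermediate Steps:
k = -11628 (k = -10836 - 792 = -11628)
k - (-1)*(-4675) = -11628 - (-1)*(-4675) = -11628 - 1*4675 = -11628 - 4675 = -16303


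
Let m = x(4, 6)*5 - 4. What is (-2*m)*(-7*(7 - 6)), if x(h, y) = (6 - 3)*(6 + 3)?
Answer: 1834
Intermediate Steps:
x(h, y) = 27 (x(h, y) = 3*9 = 27)
m = 131 (m = 27*5 - 4 = 135 - 4 = 131)
(-2*m)*(-7*(7 - 6)) = (-2*131)*(-7*(7 - 6)) = -(-1834) = -262*(-7) = 1834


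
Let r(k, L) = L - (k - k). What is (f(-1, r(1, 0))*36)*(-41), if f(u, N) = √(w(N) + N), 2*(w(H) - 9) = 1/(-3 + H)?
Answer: -246*√318 ≈ -4386.8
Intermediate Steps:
w(H) = 9 + 1/(2*(-3 + H))
r(k, L) = L (r(k, L) = L - 1*0 = L + 0 = L)
f(u, N) = √(N + (-53 + 18*N)/(2*(-3 + N))) (f(u, N) = √((-53 + 18*N)/(2*(-3 + N)) + N) = √(N + (-53 + 18*N)/(2*(-3 + N))))
(f(-1, r(1, 0))*36)*(-41) = ((√2*√((-53 + 2*0² + 12*0)/(-3 + 0))/2)*36)*(-41) = ((√2*√((-53 + 2*0 + 0)/(-3))/2)*36)*(-41) = ((√2*√(-(-53 + 0 + 0)/3)/2)*36)*(-41) = ((√2*√(-⅓*(-53))/2)*36)*(-41) = ((√2*√(53/3)/2)*36)*(-41) = ((√2*(√159/3)/2)*36)*(-41) = ((√318/6)*36)*(-41) = (6*√318)*(-41) = -246*√318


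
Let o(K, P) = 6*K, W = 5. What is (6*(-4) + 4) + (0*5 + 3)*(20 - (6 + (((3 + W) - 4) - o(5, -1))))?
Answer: 100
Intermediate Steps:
(6*(-4) + 4) + (0*5 + 3)*(20 - (6 + (((3 + W) - 4) - o(5, -1)))) = (6*(-4) + 4) + (0*5 + 3)*(20 - (6 + (((3 + 5) - 4) - 6*5))) = (-24 + 4) + (0 + 3)*(20 - (6 + ((8 - 4) - 1*30))) = -20 + 3*(20 - (6 + (4 - 30))) = -20 + 3*(20 - (6 - 26)) = -20 + 3*(20 - 1*(-20)) = -20 + 3*(20 + 20) = -20 + 3*40 = -20 + 120 = 100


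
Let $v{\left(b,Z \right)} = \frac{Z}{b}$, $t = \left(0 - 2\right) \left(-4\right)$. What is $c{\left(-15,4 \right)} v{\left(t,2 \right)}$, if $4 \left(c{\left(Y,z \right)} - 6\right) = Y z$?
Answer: $- \frac{9}{4} \approx -2.25$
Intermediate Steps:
$t = 8$ ($t = \left(-2\right) \left(-4\right) = 8$)
$c{\left(Y,z \right)} = 6 + \frac{Y z}{4}$
$c{\left(-15,4 \right)} v{\left(t,2 \right)} = \left(6 + \frac{1}{4} \left(-15\right) 4\right) \frac{2}{8} = \left(6 - 15\right) 2 \cdot \frac{1}{8} = \left(-9\right) \frac{1}{4} = - \frac{9}{4}$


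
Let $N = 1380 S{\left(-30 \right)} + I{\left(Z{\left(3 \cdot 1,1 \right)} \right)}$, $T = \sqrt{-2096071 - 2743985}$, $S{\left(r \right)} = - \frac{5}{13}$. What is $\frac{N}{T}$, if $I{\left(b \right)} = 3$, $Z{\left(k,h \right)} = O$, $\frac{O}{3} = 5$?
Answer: $\frac{2287 i \sqrt{134446}}{3495596} \approx 0.23989 i$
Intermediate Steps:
$O = 15$ ($O = 3 \cdot 5 = 15$)
$Z{\left(k,h \right)} = 15$
$S{\left(r \right)} = - \frac{5}{13}$ ($S{\left(r \right)} = \left(-5\right) \frac{1}{13} = - \frac{5}{13}$)
$T = 6 i \sqrt{134446}$ ($T = \sqrt{-4840056} = 6 i \sqrt{134446} \approx 2200.0 i$)
$N = - \frac{6861}{13}$ ($N = 1380 \left(- \frac{5}{13}\right) + 3 = - \frac{6900}{13} + 3 = - \frac{6861}{13} \approx -527.77$)
$\frac{N}{T} = - \frac{6861}{13 \cdot 6 i \sqrt{134446}} = - \frac{6861 \left(- \frac{i \sqrt{134446}}{806676}\right)}{13} = \frac{2287 i \sqrt{134446}}{3495596}$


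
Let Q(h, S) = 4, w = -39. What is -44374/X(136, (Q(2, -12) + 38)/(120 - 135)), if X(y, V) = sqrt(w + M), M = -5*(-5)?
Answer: 22187*I*sqrt(14)/7 ≈ 11859.0*I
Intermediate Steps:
M = 25
X(y, V) = I*sqrt(14) (X(y, V) = sqrt(-39 + 25) = sqrt(-14) = I*sqrt(14))
-44374/X(136, (Q(2, -12) + 38)/(120 - 135)) = -44374/(I*sqrt(14)) = -44374*(-I*sqrt(14)/14) = -(-22187)*I*sqrt(14)/7 = 22187*I*sqrt(14)/7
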